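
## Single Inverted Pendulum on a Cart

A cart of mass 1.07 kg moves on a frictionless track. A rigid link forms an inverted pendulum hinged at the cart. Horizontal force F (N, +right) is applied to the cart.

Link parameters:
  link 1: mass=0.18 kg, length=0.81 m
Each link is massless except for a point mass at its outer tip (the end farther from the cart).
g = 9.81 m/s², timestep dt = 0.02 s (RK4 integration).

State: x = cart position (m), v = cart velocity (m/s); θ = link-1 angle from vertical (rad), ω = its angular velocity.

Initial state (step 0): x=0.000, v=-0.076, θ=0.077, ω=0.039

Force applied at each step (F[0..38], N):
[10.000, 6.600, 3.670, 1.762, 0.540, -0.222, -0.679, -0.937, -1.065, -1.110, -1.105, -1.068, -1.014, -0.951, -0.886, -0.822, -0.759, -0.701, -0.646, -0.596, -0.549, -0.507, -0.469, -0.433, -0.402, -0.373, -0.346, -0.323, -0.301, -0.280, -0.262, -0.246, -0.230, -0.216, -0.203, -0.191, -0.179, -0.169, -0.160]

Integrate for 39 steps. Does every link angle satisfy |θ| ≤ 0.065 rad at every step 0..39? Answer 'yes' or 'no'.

Answer: no

Derivation:
apply F[0]=+10.000 → step 1: x=0.000, v=0.108, θ=0.076, ω=-0.169
apply F[1]=+6.600 → step 2: x=0.004, v=0.229, θ=0.071, ω=-0.300
apply F[2]=+3.670 → step 3: x=0.009, v=0.295, θ=0.064, ω=-0.365
apply F[3]=+1.762 → step 4: x=0.015, v=0.326, θ=0.057, ω=-0.389
apply F[4]=+0.540 → step 5: x=0.022, v=0.335, θ=0.049, ω=-0.386
apply F[5]=-0.222 → step 6: x=0.028, v=0.329, θ=0.042, ω=-0.369
apply F[6]=-0.679 → step 7: x=0.035, v=0.315, θ=0.034, ω=-0.342
apply F[7]=-0.937 → step 8: x=0.041, v=0.297, θ=0.028, ω=-0.312
apply F[8]=-1.065 → step 9: x=0.047, v=0.276, θ=0.022, ω=-0.280
apply F[9]=-1.110 → step 10: x=0.052, v=0.255, θ=0.017, ω=-0.249
apply F[10]=-1.105 → step 11: x=0.057, v=0.233, θ=0.012, ω=-0.220
apply F[11]=-1.068 → step 12: x=0.061, v=0.213, θ=0.008, ω=-0.192
apply F[12]=-1.014 → step 13: x=0.065, v=0.194, θ=0.004, ω=-0.167
apply F[13]=-0.951 → step 14: x=0.069, v=0.176, θ=0.001, ω=-0.144
apply F[14]=-0.886 → step 15: x=0.072, v=0.160, θ=-0.002, ω=-0.124
apply F[15]=-0.822 → step 16: x=0.076, v=0.144, θ=-0.004, ω=-0.106
apply F[16]=-0.759 → step 17: x=0.078, v=0.130, θ=-0.006, ω=-0.090
apply F[17]=-0.701 → step 18: x=0.081, v=0.117, θ=-0.007, ω=-0.075
apply F[18]=-0.646 → step 19: x=0.083, v=0.106, θ=-0.009, ω=-0.063
apply F[19]=-0.596 → step 20: x=0.085, v=0.095, θ=-0.010, ω=-0.052
apply F[20]=-0.549 → step 21: x=0.087, v=0.085, θ=-0.011, ω=-0.042
apply F[21]=-0.507 → step 22: x=0.088, v=0.076, θ=-0.012, ω=-0.033
apply F[22]=-0.469 → step 23: x=0.090, v=0.067, θ=-0.012, ω=-0.026
apply F[23]=-0.433 → step 24: x=0.091, v=0.060, θ=-0.013, ω=-0.019
apply F[24]=-0.402 → step 25: x=0.092, v=0.053, θ=-0.013, ω=-0.014
apply F[25]=-0.373 → step 26: x=0.093, v=0.046, θ=-0.013, ω=-0.009
apply F[26]=-0.346 → step 27: x=0.094, v=0.040, θ=-0.013, ω=-0.005
apply F[27]=-0.323 → step 28: x=0.095, v=0.034, θ=-0.013, ω=-0.001
apply F[28]=-0.301 → step 29: x=0.095, v=0.029, θ=-0.013, ω=0.002
apply F[29]=-0.280 → step 30: x=0.096, v=0.024, θ=-0.013, ω=0.005
apply F[30]=-0.262 → step 31: x=0.096, v=0.020, θ=-0.013, ω=0.007
apply F[31]=-0.246 → step 32: x=0.097, v=0.016, θ=-0.013, ω=0.009
apply F[32]=-0.230 → step 33: x=0.097, v=0.012, θ=-0.013, ω=0.011
apply F[33]=-0.216 → step 34: x=0.097, v=0.008, θ=-0.013, ω=0.012
apply F[34]=-0.203 → step 35: x=0.097, v=0.005, θ=-0.012, ω=0.013
apply F[35]=-0.191 → step 36: x=0.097, v=0.002, θ=-0.012, ω=0.014
apply F[36]=-0.179 → step 37: x=0.097, v=-0.001, θ=-0.012, ω=0.015
apply F[37]=-0.169 → step 38: x=0.097, v=-0.004, θ=-0.012, ω=0.015
apply F[38]=-0.160 → step 39: x=0.097, v=-0.007, θ=-0.011, ω=0.016
Max |angle| over trajectory = 0.077 rad; bound = 0.065 → exceeded.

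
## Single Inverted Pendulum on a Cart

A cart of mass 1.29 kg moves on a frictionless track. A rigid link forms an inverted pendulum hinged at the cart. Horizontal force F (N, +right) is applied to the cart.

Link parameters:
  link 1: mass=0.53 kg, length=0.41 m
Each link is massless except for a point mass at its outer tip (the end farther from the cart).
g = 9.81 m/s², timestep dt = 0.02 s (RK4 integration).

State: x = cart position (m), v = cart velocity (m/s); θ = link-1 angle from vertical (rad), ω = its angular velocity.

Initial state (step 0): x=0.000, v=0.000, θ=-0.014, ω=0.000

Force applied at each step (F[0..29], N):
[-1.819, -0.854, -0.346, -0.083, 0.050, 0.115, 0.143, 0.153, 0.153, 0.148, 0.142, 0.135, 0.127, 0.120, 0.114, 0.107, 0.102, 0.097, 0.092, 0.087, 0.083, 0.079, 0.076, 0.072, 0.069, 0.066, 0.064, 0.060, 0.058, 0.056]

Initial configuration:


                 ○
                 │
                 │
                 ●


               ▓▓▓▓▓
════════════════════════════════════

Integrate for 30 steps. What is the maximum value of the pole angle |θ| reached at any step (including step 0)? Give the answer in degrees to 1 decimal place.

Answer: 0.8°

Derivation:
apply F[0]=-1.819 → step 1: x=-0.000, v=-0.027, θ=-0.013, ω=0.059
apply F[1]=-0.854 → step 2: x=-0.001, v=-0.039, θ=-0.012, ω=0.083
apply F[2]=-0.346 → step 3: x=-0.002, v=-0.044, θ=-0.010, ω=0.089
apply F[3]=-0.083 → step 4: x=-0.003, v=-0.044, θ=-0.009, ω=0.086
apply F[4]=+0.050 → step 5: x=-0.004, v=-0.043, θ=-0.007, ω=0.078
apply F[5]=+0.115 → step 6: x=-0.004, v=-0.041, θ=-0.005, ω=0.070
apply F[6]=+0.143 → step 7: x=-0.005, v=-0.038, θ=-0.004, ω=0.061
apply F[7]=+0.153 → step 8: x=-0.006, v=-0.035, θ=-0.003, ω=0.053
apply F[8]=+0.153 → step 9: x=-0.007, v=-0.033, θ=-0.002, ω=0.046
apply F[9]=+0.148 → step 10: x=-0.007, v=-0.030, θ=-0.001, ω=0.039
apply F[10]=+0.142 → step 11: x=-0.008, v=-0.028, θ=-0.000, ω=0.033
apply F[11]=+0.135 → step 12: x=-0.008, v=-0.026, θ=0.000, ω=0.028
apply F[12]=+0.127 → step 13: x=-0.009, v=-0.024, θ=0.001, ω=0.024
apply F[13]=+0.120 → step 14: x=-0.009, v=-0.022, θ=0.001, ω=0.020
apply F[14]=+0.114 → step 15: x=-0.010, v=-0.021, θ=0.002, ω=0.016
apply F[15]=+0.107 → step 16: x=-0.010, v=-0.019, θ=0.002, ω=0.013
apply F[16]=+0.102 → step 17: x=-0.010, v=-0.018, θ=0.002, ω=0.011
apply F[17]=+0.097 → step 18: x=-0.011, v=-0.016, θ=0.002, ω=0.009
apply F[18]=+0.092 → step 19: x=-0.011, v=-0.015, θ=0.002, ω=0.007
apply F[19]=+0.087 → step 20: x=-0.011, v=-0.014, θ=0.003, ω=0.005
apply F[20]=+0.083 → step 21: x=-0.012, v=-0.013, θ=0.003, ω=0.004
apply F[21]=+0.079 → step 22: x=-0.012, v=-0.012, θ=0.003, ω=0.003
apply F[22]=+0.076 → step 23: x=-0.012, v=-0.011, θ=0.003, ω=0.002
apply F[23]=+0.072 → step 24: x=-0.012, v=-0.010, θ=0.003, ω=0.001
apply F[24]=+0.069 → step 25: x=-0.013, v=-0.009, θ=0.003, ω=-0.000
apply F[25]=+0.066 → step 26: x=-0.013, v=-0.008, θ=0.003, ω=-0.001
apply F[26]=+0.064 → step 27: x=-0.013, v=-0.008, θ=0.003, ω=-0.001
apply F[27]=+0.060 → step 28: x=-0.013, v=-0.007, θ=0.003, ω=-0.002
apply F[28]=+0.058 → step 29: x=-0.013, v=-0.006, θ=0.003, ω=-0.002
apply F[29]=+0.056 → step 30: x=-0.013, v=-0.006, θ=0.003, ω=-0.002
Max |angle| over trajectory = 0.014 rad = 0.8°.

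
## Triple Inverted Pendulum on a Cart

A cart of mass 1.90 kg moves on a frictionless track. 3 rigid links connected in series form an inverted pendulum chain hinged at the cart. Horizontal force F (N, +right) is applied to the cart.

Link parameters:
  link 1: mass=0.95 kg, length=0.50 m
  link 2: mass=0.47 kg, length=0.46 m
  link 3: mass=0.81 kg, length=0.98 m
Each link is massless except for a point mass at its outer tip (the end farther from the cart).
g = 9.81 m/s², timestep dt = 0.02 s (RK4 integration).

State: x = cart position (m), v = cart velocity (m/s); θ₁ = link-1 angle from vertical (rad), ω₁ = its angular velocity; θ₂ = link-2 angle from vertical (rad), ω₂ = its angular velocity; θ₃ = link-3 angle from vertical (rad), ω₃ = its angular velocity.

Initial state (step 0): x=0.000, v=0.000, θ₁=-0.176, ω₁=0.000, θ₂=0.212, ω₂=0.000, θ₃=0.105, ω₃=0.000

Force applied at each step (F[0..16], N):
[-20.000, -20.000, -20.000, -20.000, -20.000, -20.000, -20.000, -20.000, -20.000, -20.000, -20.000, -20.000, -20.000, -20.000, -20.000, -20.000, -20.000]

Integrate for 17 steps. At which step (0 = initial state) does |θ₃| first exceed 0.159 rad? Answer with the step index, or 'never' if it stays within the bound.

apply F[0]=-20.000 → step 1: x=-0.002, v=-0.173, θ₁=-0.175, ω₁=0.098, θ₂=0.216, ω₂=0.427, θ₃=0.104, ω₃=-0.051
apply F[1]=-20.000 → step 2: x=-0.007, v=-0.346, θ₁=-0.172, ω₁=0.201, θ₂=0.229, ω₂=0.858, θ₃=0.103, ω₃=-0.105
apply F[2]=-20.000 → step 3: x=-0.016, v=-0.522, θ₁=-0.167, ω₁=0.314, θ₂=0.251, ω₂=1.294, θ₃=0.100, ω₃=-0.164
apply F[3]=-20.000 → step 4: x=-0.028, v=-0.700, θ₁=-0.159, ω₁=0.446, θ₂=0.281, ω₂=1.735, θ₃=0.096, ω₃=-0.229
apply F[4]=-20.000 → step 5: x=-0.044, v=-0.883, θ₁=-0.149, ω₁=0.603, θ₂=0.320, ω₂=2.173, θ₃=0.091, ω₃=-0.297
apply F[5]=-20.000 → step 6: x=-0.063, v=-1.070, θ₁=-0.135, ω₁=0.795, θ₂=0.368, ω₂=2.598, θ₃=0.084, ω₃=-0.365
apply F[6]=-20.000 → step 7: x=-0.086, v=-1.261, θ₁=-0.117, ω₁=1.029, θ₂=0.424, ω₂=2.996, θ₃=0.077, ω₃=-0.427
apply F[7]=-20.000 → step 8: x=-0.114, v=-1.458, θ₁=-0.094, ω₁=1.313, θ₂=0.487, ω₂=3.350, θ₃=0.067, ω₃=-0.476
apply F[8]=-20.000 → step 9: x=-0.145, v=-1.660, θ₁=-0.064, ω₁=1.649, θ₂=0.557, ω₂=3.646, θ₃=0.058, ω₃=-0.504
apply F[9]=-20.000 → step 10: x=-0.180, v=-1.867, θ₁=-0.027, ω₁=2.040, θ₂=0.633, ω₂=3.872, θ₃=0.047, ω₃=-0.507
apply F[10]=-20.000 → step 11: x=-0.219, v=-2.077, θ₁=0.018, ω₁=2.483, θ₂=0.712, ω₂=4.019, θ₃=0.038, ω₃=-0.482
apply F[11]=-20.000 → step 12: x=-0.263, v=-2.289, θ₁=0.072, ω₁=2.976, θ₂=0.793, ω₂=4.076, θ₃=0.028, ω₃=-0.428
apply F[12]=-20.000 → step 13: x=-0.311, v=-2.501, θ₁=0.137, ω₁=3.511, θ₂=0.874, ω₂=4.035, θ₃=0.021, ω₃=-0.346
apply F[13]=-20.000 → step 14: x=-0.363, v=-2.708, θ₁=0.213, ω₁=4.080, θ₂=0.953, ω₂=3.886, θ₃=0.015, ω₃=-0.235
apply F[14]=-20.000 → step 15: x=-0.419, v=-2.904, θ₁=0.301, ω₁=4.667, θ₂=1.029, ω₂=3.618, θ₃=0.011, ω₃=-0.096
apply F[15]=-20.000 → step 16: x=-0.479, v=-3.081, θ₁=0.400, ω₁=5.258, θ₂=1.097, ω₂=3.229, θ₃=0.011, ω₃=0.073
apply F[16]=-20.000 → step 17: x=-0.542, v=-3.229, θ₁=0.511, ω₁=5.833, θ₂=1.157, ω₂=2.727, θ₃=0.015, ω₃=0.276
max |θ₃| = 0.105 ≤ 0.159 over all 18 states.

Answer: never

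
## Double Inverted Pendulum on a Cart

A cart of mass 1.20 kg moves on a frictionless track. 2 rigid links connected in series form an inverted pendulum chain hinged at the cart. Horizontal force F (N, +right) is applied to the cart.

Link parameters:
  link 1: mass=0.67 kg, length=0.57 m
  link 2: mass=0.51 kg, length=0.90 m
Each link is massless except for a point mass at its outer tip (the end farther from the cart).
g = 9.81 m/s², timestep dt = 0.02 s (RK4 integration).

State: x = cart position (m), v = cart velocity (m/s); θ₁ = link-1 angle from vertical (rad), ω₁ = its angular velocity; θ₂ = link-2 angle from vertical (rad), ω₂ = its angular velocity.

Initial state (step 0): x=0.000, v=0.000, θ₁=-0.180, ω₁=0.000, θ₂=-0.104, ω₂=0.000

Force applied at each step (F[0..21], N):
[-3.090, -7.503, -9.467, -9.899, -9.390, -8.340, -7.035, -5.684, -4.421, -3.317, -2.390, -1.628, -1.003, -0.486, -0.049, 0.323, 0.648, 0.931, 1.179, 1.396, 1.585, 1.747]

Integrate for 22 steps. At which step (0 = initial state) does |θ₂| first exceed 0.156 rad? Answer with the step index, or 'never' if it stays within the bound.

apply F[0]=-3.090 → step 1: x=-0.000, v=-0.017, θ₁=-0.181, ω₁=-0.052, θ₂=-0.104, ω₂=0.029
apply F[1]=-7.503 → step 2: x=-0.001, v=-0.105, θ₁=-0.181, ω₁=0.017, θ₂=-0.103, ω₂=0.061
apply F[2]=-9.467 → step 3: x=-0.005, v=-0.226, θ₁=-0.179, ω₁=0.141, θ₂=-0.101, ω₂=0.093
apply F[3]=-9.899 → step 4: x=-0.010, v=-0.353, θ₁=-0.175, ω₁=0.279, θ₂=-0.099, ω₂=0.126
apply F[4]=-9.390 → step 5: x=-0.019, v=-0.474, θ₁=-0.168, ω₁=0.408, θ₂=-0.096, ω₂=0.156
apply F[5]=-8.340 → step 6: x=-0.029, v=-0.580, θ₁=-0.159, ω₁=0.516, θ₂=-0.093, ω₂=0.184
apply F[6]=-7.035 → step 7: x=-0.042, v=-0.667, θ₁=-0.148, ω₁=0.596, θ₂=-0.089, ω₂=0.209
apply F[7]=-5.684 → step 8: x=-0.056, v=-0.734, θ₁=-0.135, ω₁=0.650, θ₂=-0.085, ω₂=0.231
apply F[8]=-4.421 → step 9: x=-0.071, v=-0.783, θ₁=-0.122, ω₁=0.679, θ₂=-0.080, ω₂=0.248
apply F[9]=-3.317 → step 10: x=-0.087, v=-0.816, θ₁=-0.109, ω₁=0.688, θ₂=-0.075, ω₂=0.263
apply F[10]=-2.390 → step 11: x=-0.103, v=-0.837, θ₁=-0.095, ω₁=0.681, θ₂=-0.069, ω₂=0.274
apply F[11]=-1.628 → step 12: x=-0.120, v=-0.848, θ₁=-0.081, ω₁=0.664, θ₂=-0.064, ω₂=0.282
apply F[12]=-1.003 → step 13: x=-0.137, v=-0.850, θ₁=-0.068, ω₁=0.640, θ₂=-0.058, ω₂=0.287
apply F[13]=-0.486 → step 14: x=-0.154, v=-0.847, θ₁=-0.056, ω₁=0.610, θ₂=-0.052, ω₂=0.290
apply F[14]=-0.049 → step 15: x=-0.171, v=-0.838, θ₁=-0.044, ω₁=0.578, θ₂=-0.046, ω₂=0.290
apply F[15]=+0.323 → step 16: x=-0.188, v=-0.826, θ₁=-0.033, ω₁=0.544, θ₂=-0.041, ω₂=0.288
apply F[16]=+0.648 → step 17: x=-0.204, v=-0.810, θ₁=-0.022, ω₁=0.509, θ₂=-0.035, ω₂=0.284
apply F[17]=+0.931 → step 18: x=-0.220, v=-0.791, θ₁=-0.013, ω₁=0.473, θ₂=-0.029, ω₂=0.279
apply F[18]=+1.179 → step 19: x=-0.236, v=-0.770, θ₁=-0.003, ω₁=0.438, θ₂=-0.024, ω₂=0.272
apply F[19]=+1.396 → step 20: x=-0.251, v=-0.747, θ₁=0.005, ω₁=0.404, θ₂=-0.018, ω₂=0.264
apply F[20]=+1.585 → step 21: x=-0.266, v=-0.722, θ₁=0.013, ω₁=0.370, θ₂=-0.013, ω₂=0.254
apply F[21]=+1.747 → step 22: x=-0.280, v=-0.696, θ₁=0.020, ω₁=0.337, θ₂=-0.008, ω₂=0.244
max |θ₂| = 0.104 ≤ 0.156 over all 23 states.

Answer: never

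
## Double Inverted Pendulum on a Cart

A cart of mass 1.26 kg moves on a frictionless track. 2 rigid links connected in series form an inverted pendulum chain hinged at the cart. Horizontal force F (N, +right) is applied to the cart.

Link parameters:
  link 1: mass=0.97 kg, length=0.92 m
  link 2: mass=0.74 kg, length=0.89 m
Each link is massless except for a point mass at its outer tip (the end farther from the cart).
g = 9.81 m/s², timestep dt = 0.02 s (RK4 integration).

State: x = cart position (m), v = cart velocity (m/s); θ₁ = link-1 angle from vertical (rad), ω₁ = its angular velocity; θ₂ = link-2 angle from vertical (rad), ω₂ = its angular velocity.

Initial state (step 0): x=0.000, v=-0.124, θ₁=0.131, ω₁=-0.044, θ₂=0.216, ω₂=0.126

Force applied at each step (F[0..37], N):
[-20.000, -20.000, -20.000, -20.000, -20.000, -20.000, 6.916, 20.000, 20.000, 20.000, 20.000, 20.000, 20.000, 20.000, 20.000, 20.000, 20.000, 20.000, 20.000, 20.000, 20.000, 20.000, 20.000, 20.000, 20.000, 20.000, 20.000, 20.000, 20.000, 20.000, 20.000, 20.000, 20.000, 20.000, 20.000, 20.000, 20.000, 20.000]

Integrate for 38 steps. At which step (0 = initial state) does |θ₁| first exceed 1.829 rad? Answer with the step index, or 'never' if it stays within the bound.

apply F[0]=-20.000 → step 1: x=-0.006, v=-0.468, θ₁=0.134, ω₁=0.344, θ₂=0.219, ω₂=0.151
apply F[1]=-20.000 → step 2: x=-0.019, v=-0.812, θ₁=0.145, ω₁=0.734, θ₂=0.222, ω₂=0.174
apply F[2]=-20.000 → step 3: x=-0.038, v=-1.155, θ₁=0.163, ω₁=1.128, θ₂=0.226, ω₂=0.191
apply F[3]=-20.000 → step 4: x=-0.065, v=-1.496, θ₁=0.190, ω₁=1.526, θ₂=0.230, ω₂=0.201
apply F[4]=-20.000 → step 5: x=-0.098, v=-1.832, θ₁=0.224, ω₁=1.926, θ₂=0.234, ω₂=0.205
apply F[5]=-20.000 → step 6: x=-0.138, v=-2.159, θ₁=0.267, ω₁=2.322, θ₂=0.238, ω₂=0.205
apply F[6]=+6.916 → step 7: x=-0.181, v=-2.091, θ₁=0.313, ω₁=2.317, θ₂=0.242, ω₂=0.194
apply F[7]=+20.000 → step 8: x=-0.220, v=-1.850, θ₁=0.358, ω₁=2.153, θ₂=0.245, ω₂=0.163
apply F[8]=+20.000 → step 9: x=-0.255, v=-1.624, θ₁=0.400, ω₁=2.024, θ₂=0.248, ω₂=0.115
apply F[9]=+20.000 → step 10: x=-0.285, v=-1.412, θ₁=0.439, ω₁=1.927, θ₂=0.250, ω₂=0.051
apply F[10]=+20.000 → step 11: x=-0.311, v=-1.210, θ₁=0.477, ω₁=1.857, θ₂=0.250, ω₂=-0.028
apply F[11]=+20.000 → step 12: x=-0.334, v=-1.018, θ₁=0.514, ω₁=1.812, θ₂=0.249, ω₂=-0.121
apply F[12]=+20.000 → step 13: x=-0.352, v=-0.832, θ₁=0.550, ω₁=1.789, θ₂=0.245, ω₂=-0.228
apply F[13]=+20.000 → step 14: x=-0.367, v=-0.652, θ₁=0.585, ω₁=1.785, θ₂=0.239, ω₂=-0.347
apply F[14]=+20.000 → step 15: x=-0.378, v=-0.476, θ₁=0.621, ω₁=1.799, θ₂=0.231, ω₂=-0.477
apply F[15]=+20.000 → step 16: x=-0.386, v=-0.302, θ₁=0.657, ω₁=1.827, θ₂=0.220, ω₂=-0.618
apply F[16]=+20.000 → step 17: x=-0.390, v=-0.128, θ₁=0.694, ω₁=1.868, θ₂=0.206, ω₂=-0.768
apply F[17]=+20.000 → step 18: x=-0.391, v=0.046, θ₁=0.732, ω₁=1.919, θ₂=0.190, ω₂=-0.926
apply F[18]=+20.000 → step 19: x=-0.388, v=0.222, θ₁=0.771, ω₁=1.977, θ₂=0.169, ω₂=-1.089
apply F[19]=+20.000 → step 20: x=-0.382, v=0.400, θ₁=0.811, ω₁=2.043, θ₂=0.146, ω₂=-1.258
apply F[20]=+20.000 → step 21: x=-0.372, v=0.583, θ₁=0.853, ω₁=2.112, θ₂=0.119, ω₂=-1.429
apply F[21]=+20.000 → step 22: x=-0.359, v=0.770, θ₁=0.896, ω₁=2.183, θ₂=0.089, ω₂=-1.602
apply F[22]=+20.000 → step 23: x=-0.341, v=0.962, θ₁=0.940, ω₁=2.256, θ₂=0.055, ω₂=-1.775
apply F[23]=+20.000 → step 24: x=-0.320, v=1.159, θ₁=0.986, ω₁=2.329, θ₂=0.018, ω₂=-1.946
apply F[24]=+20.000 → step 25: x=-0.295, v=1.361, θ₁=1.033, ω₁=2.401, θ₂=-0.023, ω₂=-2.115
apply F[25]=+20.000 → step 26: x=-0.266, v=1.567, θ₁=1.082, ω₁=2.471, θ₂=-0.067, ω₂=-2.280
apply F[26]=+20.000 → step 27: x=-0.232, v=1.779, θ₁=1.132, ω₁=2.541, θ₂=-0.114, ω₂=-2.441
apply F[27]=+20.000 → step 28: x=-0.195, v=1.994, θ₁=1.184, ω₁=2.609, θ₂=-0.164, ω₂=-2.598
apply F[28]=+20.000 → step 29: x=-0.153, v=2.212, θ₁=1.236, ω₁=2.676, θ₂=-0.218, ω₂=-2.751
apply F[29]=+20.000 → step 30: x=-0.106, v=2.433, θ₁=1.291, ω₁=2.744, θ₂=-0.274, ω₂=-2.898
apply F[30]=+20.000 → step 31: x=-0.055, v=2.656, θ₁=1.346, ω₁=2.813, θ₂=-0.334, ω₂=-3.040
apply F[31]=+20.000 → step 32: x=0.000, v=2.881, θ₁=1.403, ω₁=2.885, θ₂=-0.396, ω₂=-3.176
apply F[32]=+20.000 → step 33: x=0.060, v=3.106, θ₁=1.462, ω₁=2.963, θ₂=-0.461, ω₂=-3.306
apply F[33]=+20.000 → step 34: x=0.124, v=3.332, θ₁=1.522, ω₁=3.049, θ₂=-0.528, ω₂=-3.428
apply F[34]=+20.000 → step 35: x=0.193, v=3.560, θ₁=1.584, ω₁=3.146, θ₂=-0.598, ω₂=-3.540
apply F[35]=+20.000 → step 36: x=0.267, v=3.790, θ₁=1.648, ω₁=3.260, θ₂=-0.670, ω₂=-3.640
apply F[36]=+20.000 → step 37: x=0.345, v=4.024, θ₁=1.714, ω₁=3.397, θ₂=-0.743, ω₂=-3.724
apply F[37]=+20.000 → step 38: x=0.428, v=4.267, θ₁=1.784, ω₁=3.564, θ₂=-0.819, ω₂=-3.788
max |θ₁| = 1.784 ≤ 1.829 over all 39 states.

Answer: never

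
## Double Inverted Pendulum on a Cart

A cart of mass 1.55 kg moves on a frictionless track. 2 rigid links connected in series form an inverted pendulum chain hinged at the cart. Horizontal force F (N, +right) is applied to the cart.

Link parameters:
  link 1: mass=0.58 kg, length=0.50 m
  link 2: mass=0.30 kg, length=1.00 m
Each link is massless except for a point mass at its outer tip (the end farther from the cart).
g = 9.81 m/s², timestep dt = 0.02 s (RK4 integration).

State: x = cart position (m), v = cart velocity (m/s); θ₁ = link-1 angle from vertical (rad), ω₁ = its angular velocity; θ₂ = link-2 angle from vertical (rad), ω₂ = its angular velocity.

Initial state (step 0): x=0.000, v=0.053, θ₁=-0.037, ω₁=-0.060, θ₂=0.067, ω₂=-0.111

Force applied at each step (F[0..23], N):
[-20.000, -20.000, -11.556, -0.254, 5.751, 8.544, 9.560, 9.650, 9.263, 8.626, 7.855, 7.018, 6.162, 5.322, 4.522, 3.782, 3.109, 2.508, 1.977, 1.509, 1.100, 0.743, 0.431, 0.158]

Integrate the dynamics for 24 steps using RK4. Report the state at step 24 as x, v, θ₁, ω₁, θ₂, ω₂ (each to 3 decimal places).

apply F[0]=-20.000 → step 1: x=-0.001, v=-0.201, θ₁=-0.033, ω₁=0.412, θ₂=0.065, ω₂=-0.080
apply F[1]=-20.000 → step 2: x=-0.008, v=-0.456, θ₁=-0.020, ω₁=0.892, θ₂=0.064, ω₂=-0.052
apply F[2]=-11.556 → step 3: x=-0.019, v=-0.604, θ₁=0.000, ω₁=1.170, θ₂=0.063, ω₂=-0.031
apply F[3]=-0.254 → step 4: x=-0.031, v=-0.608, θ₁=0.024, ω₁=1.174, θ₂=0.063, ω₂=-0.017
apply F[4]=+5.751 → step 5: x=-0.042, v=-0.538, θ₁=0.046, ω₁=1.041, θ₂=0.062, ω₂=-0.009
apply F[5]=+8.544 → step 6: x=-0.052, v=-0.434, θ₁=0.065, ω₁=0.853, θ₂=0.062, ω₂=-0.007
apply F[6]=+9.560 → step 7: x=-0.059, v=-0.318, θ₁=0.080, ω₁=0.654, θ₂=0.062, ω₂=-0.010
apply F[7]=+9.650 → step 8: x=-0.065, v=-0.204, θ₁=0.091, ω₁=0.464, θ₂=0.062, ω₂=-0.018
apply F[8]=+9.263 → step 9: x=-0.068, v=-0.095, θ₁=0.098, ω₁=0.292, θ₂=0.061, ω₂=-0.028
apply F[9]=+8.626 → step 10: x=-0.069, v=0.004, θ₁=0.103, ω₁=0.142, θ₂=0.061, ω₂=-0.040
apply F[10]=+7.855 → step 11: x=-0.068, v=0.094, θ₁=0.104, ω₁=0.014, θ₂=0.060, ω₂=-0.054
apply F[11]=+7.018 → step 12: x=-0.065, v=0.172, θ₁=0.103, ω₁=-0.093, θ₂=0.058, ω₂=-0.068
apply F[12]=+6.162 → step 13: x=-0.061, v=0.240, θ₁=0.101, ω₁=-0.178, θ₂=0.057, ω₂=-0.081
apply F[13]=+5.322 → step 14: x=-0.055, v=0.298, θ₁=0.096, ω₁=-0.245, θ₂=0.055, ω₂=-0.094
apply F[14]=+4.522 → step 15: x=-0.049, v=0.346, θ₁=0.091, ω₁=-0.295, θ₂=0.053, ω₂=-0.106
apply F[15]=+3.782 → step 16: x=-0.042, v=0.384, θ₁=0.085, ω₁=-0.331, θ₂=0.051, ω₂=-0.117
apply F[16]=+3.109 → step 17: x=-0.034, v=0.415, θ₁=0.078, ω₁=-0.354, θ₂=0.048, ω₂=-0.126
apply F[17]=+2.508 → step 18: x=-0.025, v=0.440, θ₁=0.071, ω₁=-0.368, θ₂=0.046, ω₂=-0.134
apply F[18]=+1.977 → step 19: x=-0.016, v=0.458, θ₁=0.063, ω₁=-0.373, θ₂=0.043, ω₂=-0.141
apply F[19]=+1.509 → step 20: x=-0.007, v=0.471, θ₁=0.056, ω₁=-0.372, θ₂=0.040, ω₂=-0.146
apply F[20]=+1.100 → step 21: x=0.003, v=0.479, θ₁=0.049, ω₁=-0.365, θ₂=0.037, ω₂=-0.150
apply F[21]=+0.743 → step 22: x=0.012, v=0.484, θ₁=0.041, ω₁=-0.355, θ₂=0.034, ω₂=-0.153
apply F[22]=+0.431 → step 23: x=0.022, v=0.485, θ₁=0.034, ω₁=-0.342, θ₂=0.031, ω₂=-0.155
apply F[23]=+0.158 → step 24: x=0.032, v=0.484, θ₁=0.028, ω₁=-0.327, θ₂=0.028, ω₂=-0.155

Answer: x=0.032, v=0.484, θ₁=0.028, ω₁=-0.327, θ₂=0.028, ω₂=-0.155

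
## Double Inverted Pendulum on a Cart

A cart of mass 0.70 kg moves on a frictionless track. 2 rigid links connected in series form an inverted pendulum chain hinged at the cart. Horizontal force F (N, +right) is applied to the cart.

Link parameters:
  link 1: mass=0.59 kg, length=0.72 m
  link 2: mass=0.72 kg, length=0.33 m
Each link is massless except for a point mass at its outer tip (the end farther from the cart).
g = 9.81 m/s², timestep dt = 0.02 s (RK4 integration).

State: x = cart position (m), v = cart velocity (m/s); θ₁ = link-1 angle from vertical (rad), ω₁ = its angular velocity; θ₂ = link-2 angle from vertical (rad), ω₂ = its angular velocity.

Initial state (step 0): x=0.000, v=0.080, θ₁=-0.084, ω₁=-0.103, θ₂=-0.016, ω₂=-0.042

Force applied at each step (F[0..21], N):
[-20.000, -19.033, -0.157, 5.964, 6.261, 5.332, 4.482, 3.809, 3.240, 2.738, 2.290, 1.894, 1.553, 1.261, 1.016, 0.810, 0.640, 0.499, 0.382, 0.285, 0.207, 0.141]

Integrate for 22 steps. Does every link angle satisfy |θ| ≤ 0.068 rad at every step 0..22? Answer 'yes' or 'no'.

apply F[0]=-20.000 → step 1: x=-0.004, v=-0.455, θ₁=-0.079, ω₁=0.588, θ₂=-0.016, ω₂=0.064
apply F[1]=-19.033 → step 2: x=-0.018, v=-0.969, θ₁=-0.061, ω₁=1.261, θ₂=-0.014, ω₂=0.147
apply F[2]=-0.157 → step 3: x=-0.037, v=-0.958, θ₁=-0.036, ω₁=1.222, θ₂=-0.010, ω₂=0.189
apply F[3]=+5.964 → step 4: x=-0.055, v=-0.780, θ₁=-0.014, ω₁=0.962, θ₂=-0.006, ω₂=0.209
apply F[4]=+6.261 → step 5: x=-0.068, v=-0.599, θ₁=0.003, ω₁=0.710, θ₂=-0.002, ω₂=0.210
apply F[5]=+5.332 → step 6: x=-0.079, v=-0.450, θ₁=0.015, ω₁=0.508, θ₂=0.002, ω₂=0.199
apply F[6]=+4.482 → step 7: x=-0.087, v=-0.329, θ₁=0.023, ω₁=0.350, θ₂=0.006, ω₂=0.179
apply F[7]=+3.809 → step 8: x=-0.092, v=-0.230, θ₁=0.029, ω₁=0.226, θ₂=0.009, ω₂=0.154
apply F[8]=+3.240 → step 9: x=-0.096, v=-0.149, θ₁=0.033, ω₁=0.129, θ₂=0.012, ω₂=0.127
apply F[9]=+2.738 → step 10: x=-0.098, v=-0.083, θ₁=0.034, ω₁=0.053, θ₂=0.014, ω₂=0.100
apply F[10]=+2.290 → step 11: x=-0.099, v=-0.031, θ₁=0.035, ω₁=-0.004, θ₂=0.016, ω₂=0.074
apply F[11]=+1.894 → step 12: x=-0.100, v=0.011, θ₁=0.034, ω₁=-0.046, θ₂=0.017, ω₂=0.050
apply F[12]=+1.553 → step 13: x=-0.099, v=0.043, θ₁=0.033, ω₁=-0.075, θ₂=0.018, ω₂=0.029
apply F[13]=+1.261 → step 14: x=-0.098, v=0.067, θ₁=0.031, ω₁=-0.095, θ₂=0.018, ω₂=0.010
apply F[14]=+1.016 → step 15: x=-0.097, v=0.085, θ₁=0.029, ω₁=-0.108, θ₂=0.018, ω₂=-0.006
apply F[15]=+0.810 → step 16: x=-0.095, v=0.097, θ₁=0.027, ω₁=-0.114, θ₂=0.018, ω₂=-0.019
apply F[16]=+0.640 → step 17: x=-0.093, v=0.106, θ₁=0.025, ω₁=-0.117, θ₂=0.018, ω₂=-0.030
apply F[17]=+0.499 → step 18: x=-0.091, v=0.112, θ₁=0.023, ω₁=-0.116, θ₂=0.017, ω₂=-0.038
apply F[18]=+0.382 → step 19: x=-0.088, v=0.115, θ₁=0.020, ω₁=-0.113, θ₂=0.016, ω₂=-0.044
apply F[19]=+0.285 → step 20: x=-0.086, v=0.116, θ₁=0.018, ω₁=-0.108, θ₂=0.015, ω₂=-0.049
apply F[20]=+0.207 → step 21: x=-0.084, v=0.115, θ₁=0.016, ω₁=-0.102, θ₂=0.014, ω₂=-0.052
apply F[21]=+0.141 → step 22: x=-0.081, v=0.114, θ₁=0.014, ω₁=-0.095, θ₂=0.013, ω₂=-0.054
Max |angle| over trajectory = 0.084 rad; bound = 0.068 → exceeded.

Answer: no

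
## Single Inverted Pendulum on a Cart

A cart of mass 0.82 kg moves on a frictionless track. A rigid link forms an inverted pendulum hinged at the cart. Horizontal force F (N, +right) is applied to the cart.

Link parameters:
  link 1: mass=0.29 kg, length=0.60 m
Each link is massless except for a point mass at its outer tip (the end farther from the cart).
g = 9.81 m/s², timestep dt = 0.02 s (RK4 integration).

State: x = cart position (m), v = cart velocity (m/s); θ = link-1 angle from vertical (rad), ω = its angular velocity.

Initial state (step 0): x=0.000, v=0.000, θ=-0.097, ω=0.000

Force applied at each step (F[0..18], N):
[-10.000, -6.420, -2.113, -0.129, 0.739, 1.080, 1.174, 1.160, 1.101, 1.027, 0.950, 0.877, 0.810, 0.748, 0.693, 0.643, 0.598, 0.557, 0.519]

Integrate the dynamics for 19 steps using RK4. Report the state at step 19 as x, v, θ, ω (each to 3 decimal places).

apply F[0]=-10.000 → step 1: x=-0.002, v=-0.237, θ=-0.093, ω=0.361
apply F[1]=-6.420 → step 2: x=-0.009, v=-0.387, θ=-0.084, ω=0.581
apply F[2]=-2.113 → step 3: x=-0.017, v=-0.433, θ=-0.072, ω=0.632
apply F[3]=-0.129 → step 4: x=-0.025, v=-0.432, θ=-0.059, ω=0.609
apply F[4]=+0.739 → step 5: x=-0.034, v=-0.410, θ=-0.048, ω=0.555
apply F[5]=+1.080 → step 6: x=-0.042, v=-0.381, θ=-0.037, ω=0.493
apply F[6]=+1.174 → step 7: x=-0.049, v=-0.350, θ=-0.028, ω=0.431
apply F[7]=+1.160 → step 8: x=-0.056, v=-0.320, θ=-0.020, ω=0.373
apply F[8]=+1.101 → step 9: x=-0.062, v=-0.292, θ=-0.013, ω=0.321
apply F[9]=+1.027 → step 10: x=-0.067, v=-0.266, θ=-0.007, ω=0.275
apply F[10]=+0.950 → step 11: x=-0.073, v=-0.243, θ=-0.002, ω=0.234
apply F[11]=+0.877 → step 12: x=-0.077, v=-0.221, θ=0.002, ω=0.199
apply F[12]=+0.810 → step 13: x=-0.081, v=-0.202, θ=0.006, ω=0.168
apply F[13]=+0.748 → step 14: x=-0.085, v=-0.184, θ=0.009, ω=0.140
apply F[14]=+0.693 → step 15: x=-0.089, v=-0.168, θ=0.012, ω=0.117
apply F[15]=+0.643 → step 16: x=-0.092, v=-0.153, θ=0.014, ω=0.096
apply F[16]=+0.598 → step 17: x=-0.095, v=-0.140, θ=0.015, ω=0.078
apply F[17]=+0.557 → step 18: x=-0.098, v=-0.127, θ=0.017, ω=0.063
apply F[18]=+0.519 → step 19: x=-0.100, v=-0.116, θ=0.018, ω=0.050

Answer: x=-0.100, v=-0.116, θ=0.018, ω=0.050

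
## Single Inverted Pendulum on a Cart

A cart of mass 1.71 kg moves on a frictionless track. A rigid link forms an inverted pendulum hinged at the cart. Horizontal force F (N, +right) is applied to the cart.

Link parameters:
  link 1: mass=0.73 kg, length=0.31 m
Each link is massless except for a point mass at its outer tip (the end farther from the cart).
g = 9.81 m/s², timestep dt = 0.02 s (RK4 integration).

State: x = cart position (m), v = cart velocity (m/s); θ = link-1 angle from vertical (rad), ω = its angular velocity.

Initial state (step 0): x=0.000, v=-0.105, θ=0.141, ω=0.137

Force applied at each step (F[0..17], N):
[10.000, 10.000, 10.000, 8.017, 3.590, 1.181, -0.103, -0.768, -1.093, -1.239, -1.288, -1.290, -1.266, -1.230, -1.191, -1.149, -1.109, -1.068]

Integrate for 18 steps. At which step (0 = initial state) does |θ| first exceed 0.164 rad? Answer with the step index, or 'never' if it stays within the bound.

apply F[0]=+10.000 → step 1: x=-0.001, v=-0.001, θ=0.141, ω=-0.107
apply F[1]=+10.000 → step 2: x=-0.000, v=0.104, θ=0.137, ω=-0.353
apply F[2]=+10.000 → step 3: x=0.003, v=0.209, θ=0.127, ω=-0.606
apply F[3]=+8.017 → step 4: x=0.008, v=0.293, θ=0.113, ω=-0.798
apply F[4]=+3.590 → step 5: x=0.014, v=0.326, θ=0.097, ω=-0.838
apply F[5]=+1.181 → step 6: x=0.021, v=0.333, θ=0.080, ω=-0.803
apply F[6]=-0.103 → step 7: x=0.027, v=0.325, θ=0.065, ω=-0.734
apply F[7]=-0.768 → step 8: x=0.034, v=0.312, θ=0.051, ω=-0.653
apply F[8]=-1.093 → step 9: x=0.040, v=0.295, θ=0.039, ω=-0.572
apply F[9]=-1.239 → step 10: x=0.046, v=0.278, θ=0.028, ω=-0.495
apply F[10]=-1.288 → step 11: x=0.051, v=0.261, θ=0.019, ω=-0.425
apply F[11]=-1.290 → step 12: x=0.056, v=0.245, θ=0.011, ω=-0.363
apply F[12]=-1.266 → step 13: x=0.061, v=0.229, θ=0.005, ω=-0.308
apply F[13]=-1.230 → step 14: x=0.065, v=0.215, θ=-0.001, ω=-0.260
apply F[14]=-1.191 → step 15: x=0.069, v=0.201, θ=-0.006, ω=-0.219
apply F[15]=-1.149 → step 16: x=0.073, v=0.188, θ=-0.010, ω=-0.182
apply F[16]=-1.109 → step 17: x=0.077, v=0.176, θ=-0.013, ω=-0.151
apply F[17]=-1.068 → step 18: x=0.080, v=0.165, θ=-0.016, ω=-0.124
max |θ| = 0.141 ≤ 0.164 over all 19 states.

Answer: never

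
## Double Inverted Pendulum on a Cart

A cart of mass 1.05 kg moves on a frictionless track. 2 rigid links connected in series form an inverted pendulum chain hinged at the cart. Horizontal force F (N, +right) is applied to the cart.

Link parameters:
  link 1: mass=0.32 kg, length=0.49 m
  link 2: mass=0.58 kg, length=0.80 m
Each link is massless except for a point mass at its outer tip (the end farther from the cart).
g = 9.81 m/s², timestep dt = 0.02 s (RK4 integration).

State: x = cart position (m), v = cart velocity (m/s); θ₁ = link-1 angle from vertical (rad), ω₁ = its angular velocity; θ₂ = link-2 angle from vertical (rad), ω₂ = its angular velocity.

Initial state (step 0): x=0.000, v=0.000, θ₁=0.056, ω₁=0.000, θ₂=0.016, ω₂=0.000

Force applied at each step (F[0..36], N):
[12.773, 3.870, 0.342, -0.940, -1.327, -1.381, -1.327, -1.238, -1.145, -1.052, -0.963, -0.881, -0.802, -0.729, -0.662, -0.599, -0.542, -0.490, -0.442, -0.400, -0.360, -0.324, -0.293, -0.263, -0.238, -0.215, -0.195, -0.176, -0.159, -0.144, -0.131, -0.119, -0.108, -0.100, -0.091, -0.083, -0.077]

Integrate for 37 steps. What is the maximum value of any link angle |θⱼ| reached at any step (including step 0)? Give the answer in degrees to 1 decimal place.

Answer: 3.2°

Derivation:
apply F[0]=+12.773 → step 1: x=0.002, v=0.234, θ₁=0.052, ω₁=-0.424, θ₂=0.016, ω₂=-0.028
apply F[1]=+3.870 → step 2: x=0.008, v=0.299, θ₁=0.042, ω₁=-0.516, θ₂=0.015, ω₂=-0.050
apply F[2]=+0.342 → step 3: x=0.014, v=0.300, θ₁=0.032, ω₁=-0.486, θ₂=0.014, ω₂=-0.066
apply F[3]=-0.940 → step 4: x=0.019, v=0.277, θ₁=0.023, ω₁=-0.418, θ₂=0.012, ω₂=-0.076
apply F[4]=-1.327 → step 5: x=0.025, v=0.249, θ₁=0.016, ω₁=-0.347, θ₂=0.011, ω₂=-0.081
apply F[5]=-1.381 → step 6: x=0.029, v=0.220, θ₁=0.009, ω₁=-0.282, θ₂=0.009, ω₂=-0.083
apply F[6]=-1.327 → step 7: x=0.033, v=0.194, θ₁=0.004, ω₁=-0.226, θ₂=0.007, ω₂=-0.082
apply F[7]=-1.238 → step 8: x=0.037, v=0.170, θ₁=0.000, ω₁=-0.180, θ₂=0.006, ω₂=-0.079
apply F[8]=-1.145 → step 9: x=0.040, v=0.148, θ₁=-0.003, ω₁=-0.141, θ₂=0.004, ω₂=-0.075
apply F[9]=-1.052 → step 10: x=0.043, v=0.129, θ₁=-0.005, ω₁=-0.108, θ₂=0.003, ω₂=-0.069
apply F[10]=-0.963 → step 11: x=0.045, v=0.112, θ₁=-0.007, ω₁=-0.082, θ₂=0.002, ω₂=-0.063
apply F[11]=-0.881 → step 12: x=0.048, v=0.096, θ₁=-0.009, ω₁=-0.060, θ₂=0.000, ω₂=-0.057
apply F[12]=-0.802 → step 13: x=0.049, v=0.083, θ₁=-0.010, ω₁=-0.042, θ₂=-0.001, ω₂=-0.051
apply F[13]=-0.729 → step 14: x=0.051, v=0.070, θ₁=-0.010, ω₁=-0.028, θ₂=-0.002, ω₂=-0.045
apply F[14]=-0.662 → step 15: x=0.052, v=0.060, θ₁=-0.011, ω₁=-0.016, θ₂=-0.003, ω₂=-0.039
apply F[15]=-0.599 → step 16: x=0.053, v=0.050, θ₁=-0.011, ω₁=-0.007, θ₂=-0.003, ω₂=-0.034
apply F[16]=-0.542 → step 17: x=0.054, v=0.042, θ₁=-0.011, ω₁=0.000, θ₂=-0.004, ω₂=-0.028
apply F[17]=-0.490 → step 18: x=0.055, v=0.034, θ₁=-0.011, ω₁=0.006, θ₂=-0.004, ω₂=-0.024
apply F[18]=-0.442 → step 19: x=0.056, v=0.027, θ₁=-0.011, ω₁=0.011, θ₂=-0.005, ω₂=-0.019
apply F[19]=-0.400 → step 20: x=0.056, v=0.022, θ₁=-0.011, ω₁=0.014, θ₂=-0.005, ω₂=-0.015
apply F[20]=-0.360 → step 21: x=0.056, v=0.017, θ₁=-0.010, ω₁=0.016, θ₂=-0.005, ω₂=-0.012
apply F[21]=-0.324 → step 22: x=0.057, v=0.012, θ₁=-0.010, ω₁=0.018, θ₂=-0.006, ω₂=-0.009
apply F[22]=-0.293 → step 23: x=0.057, v=0.008, θ₁=-0.010, ω₁=0.019, θ₂=-0.006, ω₂=-0.006
apply F[23]=-0.263 → step 24: x=0.057, v=0.005, θ₁=-0.009, ω₁=0.020, θ₂=-0.006, ω₂=-0.003
apply F[24]=-0.238 → step 25: x=0.057, v=0.002, θ₁=-0.009, ω₁=0.020, θ₂=-0.006, ω₂=-0.001
apply F[25]=-0.215 → step 26: x=0.057, v=-0.001, θ₁=-0.008, ω₁=0.020, θ₂=-0.006, ω₂=0.001
apply F[26]=-0.195 → step 27: x=0.057, v=-0.003, θ₁=-0.008, ω₁=0.020, θ₂=-0.006, ω₂=0.002
apply F[27]=-0.176 → step 28: x=0.057, v=-0.005, θ₁=-0.008, ω₁=0.019, θ₂=-0.006, ω₂=0.004
apply F[28]=-0.159 → step 29: x=0.057, v=-0.007, θ₁=-0.007, ω₁=0.019, θ₂=-0.006, ω₂=0.005
apply F[29]=-0.144 → step 30: x=0.057, v=-0.009, θ₁=-0.007, ω₁=0.018, θ₂=-0.006, ω₂=0.006
apply F[30]=-0.131 → step 31: x=0.057, v=-0.010, θ₁=-0.007, ω₁=0.018, θ₂=-0.006, ω₂=0.006
apply F[31]=-0.119 → step 32: x=0.056, v=-0.011, θ₁=-0.006, ω₁=0.017, θ₂=-0.005, ω₂=0.007
apply F[32]=-0.108 → step 33: x=0.056, v=-0.012, θ₁=-0.006, ω₁=0.016, θ₂=-0.005, ω₂=0.008
apply F[33]=-0.100 → step 34: x=0.056, v=-0.013, θ₁=-0.006, ω₁=0.015, θ₂=-0.005, ω₂=0.008
apply F[34]=-0.091 → step 35: x=0.056, v=-0.014, θ₁=-0.005, ω₁=0.014, θ₂=-0.005, ω₂=0.008
apply F[35]=-0.083 → step 36: x=0.055, v=-0.015, θ₁=-0.005, ω₁=0.014, θ₂=-0.005, ω₂=0.008
apply F[36]=-0.077 → step 37: x=0.055, v=-0.015, θ₁=-0.005, ω₁=0.013, θ₂=-0.005, ω₂=0.008
Max |angle| over trajectory = 0.056 rad = 3.2°.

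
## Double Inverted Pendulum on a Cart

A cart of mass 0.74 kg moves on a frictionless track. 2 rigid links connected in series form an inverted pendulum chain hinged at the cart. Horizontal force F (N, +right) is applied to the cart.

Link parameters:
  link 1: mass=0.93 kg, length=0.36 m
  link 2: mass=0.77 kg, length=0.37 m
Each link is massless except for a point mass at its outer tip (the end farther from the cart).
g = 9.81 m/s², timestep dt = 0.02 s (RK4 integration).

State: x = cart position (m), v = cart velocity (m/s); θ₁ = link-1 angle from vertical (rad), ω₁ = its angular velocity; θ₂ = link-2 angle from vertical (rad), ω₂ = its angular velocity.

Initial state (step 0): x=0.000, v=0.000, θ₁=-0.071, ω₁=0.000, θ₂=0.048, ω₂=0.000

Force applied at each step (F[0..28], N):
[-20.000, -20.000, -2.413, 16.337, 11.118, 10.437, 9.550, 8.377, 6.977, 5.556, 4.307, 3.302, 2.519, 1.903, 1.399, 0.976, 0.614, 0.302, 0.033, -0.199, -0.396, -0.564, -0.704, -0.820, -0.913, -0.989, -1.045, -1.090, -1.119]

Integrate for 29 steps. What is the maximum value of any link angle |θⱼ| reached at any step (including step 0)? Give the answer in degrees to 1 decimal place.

apply F[0]=-20.000 → step 1: x=-0.005, v=-0.506, θ₁=-0.058, ω₁=1.309, θ₂=0.049, ω₂=0.127
apply F[1]=-20.000 → step 2: x=-0.020, v=-1.029, θ₁=-0.018, ω₁=2.698, θ₂=0.053, ω₂=0.211
apply F[2]=-2.413 → step 3: x=-0.042, v=-1.097, θ₁=0.037, ω₁=2.878, θ₂=0.057, ω₂=0.243
apply F[3]=+16.337 → step 4: x=-0.059, v=-0.682, θ₁=0.084, ω₁=1.763, θ₂=0.062, ω₂=0.240
apply F[4]=+11.118 → step 5: x=-0.070, v=-0.429, θ₁=0.113, ω₁=1.132, θ₂=0.067, ω₂=0.204
apply F[5]=+10.437 → step 6: x=-0.077, v=-0.207, θ₁=0.130, ω₁=0.614, θ₂=0.070, ω₂=0.147
apply F[6]=+9.550 → step 7: x=-0.079, v=-0.016, θ₁=0.138, ω₁=0.193, θ₂=0.073, ω₂=0.079
apply F[7]=+8.377 → step 8: x=-0.078, v=0.142, θ₁=0.139, ω₁=-0.134, θ₂=0.073, ω₂=0.010
apply F[8]=+6.977 → step 9: x=-0.074, v=0.265, θ₁=0.134, ω₁=-0.368, θ₂=0.073, ω₂=-0.056
apply F[9]=+5.556 → step 10: x=-0.067, v=0.355, θ₁=0.125, ω₁=-0.518, θ₂=0.071, ω₂=-0.113
apply F[10]=+4.307 → step 11: x=-0.060, v=0.417, θ₁=0.114, ω₁=-0.601, θ₂=0.069, ω₂=-0.162
apply F[11]=+3.302 → step 12: x=-0.051, v=0.457, θ₁=0.101, ω₁=-0.637, θ₂=0.065, ω₂=-0.201
apply F[12]=+2.519 → step 13: x=-0.042, v=0.483, θ₁=0.088, ω₁=-0.643, θ₂=0.061, ω₂=-0.232
apply F[13]=+1.903 → step 14: x=-0.032, v=0.498, θ₁=0.076, ω₁=-0.629, θ₂=0.056, ω₂=-0.255
apply F[14]=+1.399 → step 15: x=-0.022, v=0.505, θ₁=0.064, ω₁=-0.603, θ₂=0.050, ω₂=-0.271
apply F[15]=+0.976 → step 16: x=-0.012, v=0.506, θ₁=0.052, ω₁=-0.569, θ₂=0.045, ω₂=-0.280
apply F[16]=+0.614 → step 17: x=-0.002, v=0.502, θ₁=0.041, ω₁=-0.531, θ₂=0.039, ω₂=-0.284
apply F[17]=+0.302 → step 18: x=0.008, v=0.494, θ₁=0.031, ω₁=-0.490, θ₂=0.034, ω₂=-0.284
apply F[18]=+0.033 → step 19: x=0.018, v=0.484, θ₁=0.021, ω₁=-0.449, θ₂=0.028, ω₂=-0.279
apply F[19]=-0.199 → step 20: x=0.028, v=0.471, θ₁=0.013, ω₁=-0.407, θ₂=0.022, ω₂=-0.271
apply F[20]=-0.396 → step 21: x=0.037, v=0.456, θ₁=0.005, ω₁=-0.366, θ₂=0.017, ω₂=-0.261
apply F[21]=-0.564 → step 22: x=0.046, v=0.440, θ₁=-0.002, ω₁=-0.327, θ₂=0.012, ω₂=-0.249
apply F[22]=-0.704 → step 23: x=0.054, v=0.423, θ₁=-0.008, ω₁=-0.289, θ₂=0.007, ω₂=-0.235
apply F[23]=-0.820 → step 24: x=0.063, v=0.406, θ₁=-0.013, ω₁=-0.254, θ₂=0.003, ω₂=-0.220
apply F[24]=-0.913 → step 25: x=0.071, v=0.388, θ₁=-0.018, ω₁=-0.221, θ₂=-0.002, ω₂=-0.204
apply F[25]=-0.989 → step 26: x=0.078, v=0.370, θ₁=-0.022, ω₁=-0.190, θ₂=-0.006, ω₂=-0.188
apply F[26]=-1.045 → step 27: x=0.085, v=0.353, θ₁=-0.026, ω₁=-0.162, θ₂=-0.009, ω₂=-0.172
apply F[27]=-1.090 → step 28: x=0.092, v=0.336, θ₁=-0.029, ω₁=-0.136, θ₂=-0.012, ω₂=-0.156
apply F[28]=-1.119 → step 29: x=0.099, v=0.319, θ₁=-0.031, ω₁=-0.113, θ₂=-0.015, ω₂=-0.141
Max |angle| over trajectory = 0.139 rad = 7.9°.

Answer: 7.9°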